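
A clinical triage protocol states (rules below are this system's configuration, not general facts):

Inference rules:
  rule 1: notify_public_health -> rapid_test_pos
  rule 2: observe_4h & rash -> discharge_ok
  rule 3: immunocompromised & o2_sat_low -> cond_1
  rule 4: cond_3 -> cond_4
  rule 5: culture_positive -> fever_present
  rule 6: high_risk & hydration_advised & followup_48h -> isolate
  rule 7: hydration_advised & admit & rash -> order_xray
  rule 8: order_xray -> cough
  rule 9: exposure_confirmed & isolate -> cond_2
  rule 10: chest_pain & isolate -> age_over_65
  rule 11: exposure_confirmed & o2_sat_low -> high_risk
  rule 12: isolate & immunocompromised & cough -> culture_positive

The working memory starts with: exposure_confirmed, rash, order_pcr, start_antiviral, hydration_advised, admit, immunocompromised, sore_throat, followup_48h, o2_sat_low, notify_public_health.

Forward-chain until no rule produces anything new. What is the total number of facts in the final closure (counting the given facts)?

Round 1 — rule 1, rule 3, rule 7, rule 11, derive rapid_test_pos, cond_1, order_xray, high_risk.
Round 2 — rule 6, rule 8, derive isolate, cough.
Round 3 — rule 9, rule 12, derive cond_2, culture_positive.
Round 4 — rule 5, derive fever_present.
Closure: {admit, cond_1, cond_2, cough, culture_positive, exposure_confirmed, fever_present, followup_48h, high_risk, hydration_advised, immunocompromised, isolate, notify_public_health, o2_sat_low, order_pcr, order_xray, rapid_test_pos, rash, sore_throat, start_antiviral} — 20 facts.

20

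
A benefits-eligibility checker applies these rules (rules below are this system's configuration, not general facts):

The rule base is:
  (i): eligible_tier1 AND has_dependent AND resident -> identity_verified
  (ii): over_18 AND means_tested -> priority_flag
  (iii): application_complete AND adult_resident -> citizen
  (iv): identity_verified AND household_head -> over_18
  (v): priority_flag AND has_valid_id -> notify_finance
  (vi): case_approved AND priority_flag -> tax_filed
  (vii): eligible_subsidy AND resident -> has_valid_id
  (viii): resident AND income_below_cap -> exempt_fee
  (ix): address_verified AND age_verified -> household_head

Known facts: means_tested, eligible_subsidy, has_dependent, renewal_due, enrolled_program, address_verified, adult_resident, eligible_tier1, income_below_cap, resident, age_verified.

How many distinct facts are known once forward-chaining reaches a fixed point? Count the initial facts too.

18

Round 1 fires (i), (vii), (viii), (ix), giving identity_verified, has_valid_id, exempt_fee, household_head.
Round 2 fires (iv), giving over_18.
Round 3 fires (ii), giving priority_flag.
Round 4 fires (v), giving notify_finance.
Closure: {address_verified, adult_resident, age_verified, eligible_subsidy, eligible_tier1, enrolled_program, exempt_fee, has_dependent, has_valid_id, household_head, identity_verified, income_below_cap, means_tested, notify_finance, over_18, priority_flag, renewal_due, resident} — 18 facts.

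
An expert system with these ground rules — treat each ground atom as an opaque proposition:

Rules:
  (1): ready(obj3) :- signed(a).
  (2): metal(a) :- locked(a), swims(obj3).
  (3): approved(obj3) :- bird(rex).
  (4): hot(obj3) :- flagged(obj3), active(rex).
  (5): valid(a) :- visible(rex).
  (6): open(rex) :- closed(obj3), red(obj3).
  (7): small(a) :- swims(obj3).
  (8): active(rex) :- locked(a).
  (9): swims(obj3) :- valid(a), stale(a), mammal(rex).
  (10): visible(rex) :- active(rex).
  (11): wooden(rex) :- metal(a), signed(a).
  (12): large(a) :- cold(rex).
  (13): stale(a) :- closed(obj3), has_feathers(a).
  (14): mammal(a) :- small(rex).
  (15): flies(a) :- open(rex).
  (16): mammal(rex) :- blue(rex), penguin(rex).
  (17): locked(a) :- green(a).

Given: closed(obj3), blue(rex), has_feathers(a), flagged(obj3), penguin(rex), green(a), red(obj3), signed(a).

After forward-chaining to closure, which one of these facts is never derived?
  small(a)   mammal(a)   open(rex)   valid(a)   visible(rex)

Round 1: (1) [ready(obj3) :- signed(a).]; (6) [open(rex) :- closed(obj3), red(obj3).]; (13) [stale(a) :- closed(obj3), has_feathers(a).]; (16) [mammal(rex) :- blue(rex), penguin(rex).]; (17) [locked(a) :- green(a).]. New: ready(obj3), open(rex), stale(a), mammal(rex), locked(a).
Round 2: (8) [active(rex) :- locked(a).]; (15) [flies(a) :- open(rex).]. New: active(rex), flies(a).
Round 3: (4) [hot(obj3) :- flagged(obj3), active(rex).]; (10) [visible(rex) :- active(rex).]. New: hot(obj3), visible(rex).
Round 4: (5) [valid(a) :- visible(rex).]. New: valid(a).
Round 5: (9) [swims(obj3) :- valid(a), stale(a), mammal(rex).]. New: swims(obj3).
Round 6: (2) [metal(a) :- locked(a), swims(obj3).]; (7) [small(a) :- swims(obj3).]. New: metal(a), small(a).
Round 7: (11) [wooden(rex) :- metal(a), signed(a).]. New: wooden(rex).
Derived: visible(rex) (round 3), open(rex) (round 1), small(a) (round 6), valid(a) (round 4). mammal(a) never appears in any round.

mammal(a)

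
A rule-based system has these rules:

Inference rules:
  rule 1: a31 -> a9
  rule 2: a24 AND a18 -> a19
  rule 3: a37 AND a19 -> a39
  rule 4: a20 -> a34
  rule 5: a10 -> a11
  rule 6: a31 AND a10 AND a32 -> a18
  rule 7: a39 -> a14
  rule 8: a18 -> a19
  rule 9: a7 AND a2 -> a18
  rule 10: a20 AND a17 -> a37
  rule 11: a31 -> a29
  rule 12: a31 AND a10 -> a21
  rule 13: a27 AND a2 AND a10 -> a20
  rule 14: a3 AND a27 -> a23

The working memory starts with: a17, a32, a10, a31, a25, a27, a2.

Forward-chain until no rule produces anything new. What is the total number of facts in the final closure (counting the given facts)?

Round 1: rule 1 [a31 -> a9]; rule 5 [a10 -> a11]; rule 6 [a31 AND a10 AND a32 -> a18]; rule 11 [a31 -> a29]; rule 12 [a31 AND a10 -> a21]; rule 13 [a27 AND a2 AND a10 -> a20]. New: a9, a11, a18, a29, a21, a20.
Round 2: rule 4 [a20 -> a34]; rule 8 [a18 -> a19]; rule 10 [a20 AND a17 -> a37]. New: a34, a19, a37.
Round 3: rule 3 [a37 AND a19 -> a39]. New: a39.
Round 4: rule 7 [a39 -> a14]. New: a14.
Closure: {a10, a11, a14, a17, a18, a19, a2, a20, a21, a25, a27, a29, a31, a32, a34, a37, a39, a9} — 18 facts.

18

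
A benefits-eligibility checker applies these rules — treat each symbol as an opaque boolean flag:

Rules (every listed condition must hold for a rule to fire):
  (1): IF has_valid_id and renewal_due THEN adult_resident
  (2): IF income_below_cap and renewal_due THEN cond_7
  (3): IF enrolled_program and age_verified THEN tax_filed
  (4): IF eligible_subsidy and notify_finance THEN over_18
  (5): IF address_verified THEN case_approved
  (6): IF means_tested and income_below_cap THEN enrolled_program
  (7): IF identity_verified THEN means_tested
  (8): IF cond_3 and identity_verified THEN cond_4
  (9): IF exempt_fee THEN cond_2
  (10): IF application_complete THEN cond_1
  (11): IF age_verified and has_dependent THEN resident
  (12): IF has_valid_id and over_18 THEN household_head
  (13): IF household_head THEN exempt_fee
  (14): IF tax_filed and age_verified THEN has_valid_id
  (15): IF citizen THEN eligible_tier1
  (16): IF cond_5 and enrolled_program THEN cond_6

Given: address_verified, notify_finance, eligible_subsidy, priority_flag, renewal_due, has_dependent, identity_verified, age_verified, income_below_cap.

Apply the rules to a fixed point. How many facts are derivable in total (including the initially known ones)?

21

Round 1 fires (2), (4), (5), (7), (11), giving cond_7, over_18, case_approved, means_tested, resident.
Round 2 fires (6), giving enrolled_program.
Round 3 fires (3), giving tax_filed.
Round 4 fires (14), giving has_valid_id.
Round 5 fires (1), (12), giving adult_resident, household_head.
Round 6 fires (13), giving exempt_fee.
Round 7 fires (9), giving cond_2.
Closure: {address_verified, adult_resident, age_verified, case_approved, cond_2, cond_7, eligible_subsidy, enrolled_program, exempt_fee, has_dependent, has_valid_id, household_head, identity_verified, income_below_cap, means_tested, notify_finance, over_18, priority_flag, renewal_due, resident, tax_filed} — 21 facts.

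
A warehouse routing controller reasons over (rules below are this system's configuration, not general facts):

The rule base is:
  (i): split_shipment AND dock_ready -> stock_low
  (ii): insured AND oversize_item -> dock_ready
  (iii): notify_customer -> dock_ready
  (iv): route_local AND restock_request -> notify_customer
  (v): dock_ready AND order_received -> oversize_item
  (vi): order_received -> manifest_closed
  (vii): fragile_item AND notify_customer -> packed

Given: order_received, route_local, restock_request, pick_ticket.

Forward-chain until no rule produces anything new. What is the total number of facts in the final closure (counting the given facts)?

Round 1: (iv) [route_local AND restock_request -> notify_customer]; (vi) [order_received -> manifest_closed]. Adds notify_customer, manifest_closed.
Round 2: (iii) [notify_customer -> dock_ready]. Adds dock_ready.
Round 3: (v) [dock_ready AND order_received -> oversize_item]. Adds oversize_item.
Closure: {dock_ready, manifest_closed, notify_customer, order_received, oversize_item, pick_ticket, restock_request, route_local} — 8 facts.

8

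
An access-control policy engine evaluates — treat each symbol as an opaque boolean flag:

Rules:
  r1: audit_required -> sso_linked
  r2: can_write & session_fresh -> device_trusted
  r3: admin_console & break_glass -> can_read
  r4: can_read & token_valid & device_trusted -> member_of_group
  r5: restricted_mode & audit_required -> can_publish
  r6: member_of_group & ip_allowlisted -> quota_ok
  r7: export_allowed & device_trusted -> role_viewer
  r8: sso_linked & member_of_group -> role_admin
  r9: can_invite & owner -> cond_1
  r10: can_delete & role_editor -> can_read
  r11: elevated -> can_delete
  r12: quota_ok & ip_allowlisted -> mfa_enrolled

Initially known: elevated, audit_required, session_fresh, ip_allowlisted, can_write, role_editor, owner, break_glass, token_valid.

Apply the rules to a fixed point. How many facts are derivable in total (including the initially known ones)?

17

Round 1: r1 [audit_required -> sso_linked]; r2 [can_write & session_fresh -> device_trusted]; r11 [elevated -> can_delete]. New: sso_linked, device_trusted, can_delete.
Round 2: r10 [can_delete & role_editor -> can_read]. New: can_read.
Round 3: r4 [can_read & token_valid & device_trusted -> member_of_group]. New: member_of_group.
Round 4: r6 [member_of_group & ip_allowlisted -> quota_ok]; r8 [sso_linked & member_of_group -> role_admin]. New: quota_ok, role_admin.
Round 5: r12 [quota_ok & ip_allowlisted -> mfa_enrolled]. New: mfa_enrolled.
Closure: {audit_required, break_glass, can_delete, can_read, can_write, device_trusted, elevated, ip_allowlisted, member_of_group, mfa_enrolled, owner, quota_ok, role_admin, role_editor, session_fresh, sso_linked, token_valid} — 17 facts.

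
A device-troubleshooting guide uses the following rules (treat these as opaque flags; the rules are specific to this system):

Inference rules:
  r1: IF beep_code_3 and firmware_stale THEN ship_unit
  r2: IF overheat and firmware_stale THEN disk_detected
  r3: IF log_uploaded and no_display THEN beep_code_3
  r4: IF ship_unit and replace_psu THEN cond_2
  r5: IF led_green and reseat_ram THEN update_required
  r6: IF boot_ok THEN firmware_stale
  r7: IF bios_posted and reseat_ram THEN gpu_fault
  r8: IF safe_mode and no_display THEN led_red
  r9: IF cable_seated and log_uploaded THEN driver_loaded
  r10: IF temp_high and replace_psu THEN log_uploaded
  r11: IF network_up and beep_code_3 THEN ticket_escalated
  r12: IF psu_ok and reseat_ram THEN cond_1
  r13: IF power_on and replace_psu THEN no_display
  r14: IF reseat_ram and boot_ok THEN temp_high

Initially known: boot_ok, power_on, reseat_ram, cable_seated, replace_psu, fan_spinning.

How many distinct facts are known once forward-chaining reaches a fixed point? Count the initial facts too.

[1] r6 [IF boot_ok THEN firmware_stale]; r13 [IF power_on and replace_psu THEN no_display]; r14 [IF reseat_ram and boot_ok THEN temp_high]. ⇒ new: firmware_stale, no_display, temp_high.
[2] r10 [IF temp_high and replace_psu THEN log_uploaded]. ⇒ new: log_uploaded.
[3] r3 [IF log_uploaded and no_display THEN beep_code_3]; r9 [IF cable_seated and log_uploaded THEN driver_loaded]. ⇒ new: beep_code_3, driver_loaded.
[4] r1 [IF beep_code_3 and firmware_stale THEN ship_unit]. ⇒ new: ship_unit.
[5] r4 [IF ship_unit and replace_psu THEN cond_2]. ⇒ new: cond_2.
Closure: {beep_code_3, boot_ok, cable_seated, cond_2, driver_loaded, fan_spinning, firmware_stale, log_uploaded, no_display, power_on, replace_psu, reseat_ram, ship_unit, temp_high} — 14 facts.

14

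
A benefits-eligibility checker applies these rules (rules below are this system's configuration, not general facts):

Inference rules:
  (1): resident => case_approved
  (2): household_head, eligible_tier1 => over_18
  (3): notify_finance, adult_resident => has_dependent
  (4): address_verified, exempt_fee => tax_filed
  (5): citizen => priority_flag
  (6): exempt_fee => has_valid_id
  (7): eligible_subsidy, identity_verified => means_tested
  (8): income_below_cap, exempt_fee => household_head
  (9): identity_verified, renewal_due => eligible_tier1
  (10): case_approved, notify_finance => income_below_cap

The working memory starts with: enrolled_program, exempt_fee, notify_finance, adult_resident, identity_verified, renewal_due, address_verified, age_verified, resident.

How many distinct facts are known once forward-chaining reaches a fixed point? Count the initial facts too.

Round 1 — (1), (3), (4), (6), (9), derive case_approved, has_dependent, tax_filed, has_valid_id, eligible_tier1.
Round 2 — (10), derive income_below_cap.
Round 3 — (8), derive household_head.
Round 4 — (2), derive over_18.
Closure: {address_verified, adult_resident, age_verified, case_approved, eligible_tier1, enrolled_program, exempt_fee, has_dependent, has_valid_id, household_head, identity_verified, income_below_cap, notify_finance, over_18, renewal_due, resident, tax_filed} — 17 facts.

17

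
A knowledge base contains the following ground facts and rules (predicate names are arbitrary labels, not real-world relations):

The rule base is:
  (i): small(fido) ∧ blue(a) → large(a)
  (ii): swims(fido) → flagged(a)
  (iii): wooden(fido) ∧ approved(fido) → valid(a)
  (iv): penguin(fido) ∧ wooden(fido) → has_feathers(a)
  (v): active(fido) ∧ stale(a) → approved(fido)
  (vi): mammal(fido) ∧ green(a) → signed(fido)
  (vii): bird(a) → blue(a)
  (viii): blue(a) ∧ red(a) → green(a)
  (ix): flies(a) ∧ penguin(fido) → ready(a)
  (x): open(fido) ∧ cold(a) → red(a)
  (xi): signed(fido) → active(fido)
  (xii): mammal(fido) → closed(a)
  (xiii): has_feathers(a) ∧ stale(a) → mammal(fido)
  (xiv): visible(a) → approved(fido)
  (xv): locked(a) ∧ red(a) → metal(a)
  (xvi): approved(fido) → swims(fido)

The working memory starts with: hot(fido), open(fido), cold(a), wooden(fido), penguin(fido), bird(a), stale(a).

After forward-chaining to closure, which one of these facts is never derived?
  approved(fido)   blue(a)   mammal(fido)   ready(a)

Round 1: (iv) [penguin(fido) ∧ wooden(fido) → has_feathers(a)]; (vii) [bird(a) → blue(a)]; (x) [open(fido) ∧ cold(a) → red(a)]. New: has_feathers(a), blue(a), red(a).
Round 2: (viii) [blue(a) ∧ red(a) → green(a)]; (xiii) [has_feathers(a) ∧ stale(a) → mammal(fido)]. New: green(a), mammal(fido).
Round 3: (vi) [mammal(fido) ∧ green(a) → signed(fido)]; (xii) [mammal(fido) → closed(a)]. New: signed(fido), closed(a).
Round 4: (xi) [signed(fido) → active(fido)]. New: active(fido).
Round 5: (v) [active(fido) ∧ stale(a) → approved(fido)]. New: approved(fido).
Round 6: (iii) [wooden(fido) ∧ approved(fido) → valid(a)]; (xvi) [approved(fido) → swims(fido)]. New: valid(a), swims(fido).
Round 7: (ii) [swims(fido) → flagged(a)]. New: flagged(a).
Derived: blue(a) (round 1), approved(fido) (round 5), mammal(fido) (round 2). ready(a) never appears in any round.

ready(a)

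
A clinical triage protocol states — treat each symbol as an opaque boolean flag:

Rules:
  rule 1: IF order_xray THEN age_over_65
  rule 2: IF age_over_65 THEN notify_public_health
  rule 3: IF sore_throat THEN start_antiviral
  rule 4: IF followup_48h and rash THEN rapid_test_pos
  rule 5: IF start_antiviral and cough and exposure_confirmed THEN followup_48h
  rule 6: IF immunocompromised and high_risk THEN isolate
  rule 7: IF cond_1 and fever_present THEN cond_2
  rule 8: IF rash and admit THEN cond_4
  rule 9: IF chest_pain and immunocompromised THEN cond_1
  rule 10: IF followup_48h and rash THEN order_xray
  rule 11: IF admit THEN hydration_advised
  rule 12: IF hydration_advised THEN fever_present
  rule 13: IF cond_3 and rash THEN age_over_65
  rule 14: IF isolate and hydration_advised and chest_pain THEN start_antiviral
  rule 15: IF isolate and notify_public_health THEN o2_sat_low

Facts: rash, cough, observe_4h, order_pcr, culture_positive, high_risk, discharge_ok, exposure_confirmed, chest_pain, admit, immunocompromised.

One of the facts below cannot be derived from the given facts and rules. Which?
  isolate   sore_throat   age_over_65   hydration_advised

sore_throat

Round 1 fires rule 6, rule 8, rule 9, rule 11, giving isolate, cond_4, cond_1, hydration_advised.
Round 2 fires rule 12, rule 14, giving fever_present, start_antiviral.
Round 3 fires rule 5, rule 7, giving followup_48h, cond_2.
Round 4 fires rule 4, rule 10, giving rapid_test_pos, order_xray.
Round 5 fires rule 1, giving age_over_65.
Round 6 fires rule 2, giving notify_public_health.
Round 7 fires rule 15, giving o2_sat_low.
Derived: hydration_advised (round 1), isolate (round 1), age_over_65 (round 5). sore_throat never appears in any round.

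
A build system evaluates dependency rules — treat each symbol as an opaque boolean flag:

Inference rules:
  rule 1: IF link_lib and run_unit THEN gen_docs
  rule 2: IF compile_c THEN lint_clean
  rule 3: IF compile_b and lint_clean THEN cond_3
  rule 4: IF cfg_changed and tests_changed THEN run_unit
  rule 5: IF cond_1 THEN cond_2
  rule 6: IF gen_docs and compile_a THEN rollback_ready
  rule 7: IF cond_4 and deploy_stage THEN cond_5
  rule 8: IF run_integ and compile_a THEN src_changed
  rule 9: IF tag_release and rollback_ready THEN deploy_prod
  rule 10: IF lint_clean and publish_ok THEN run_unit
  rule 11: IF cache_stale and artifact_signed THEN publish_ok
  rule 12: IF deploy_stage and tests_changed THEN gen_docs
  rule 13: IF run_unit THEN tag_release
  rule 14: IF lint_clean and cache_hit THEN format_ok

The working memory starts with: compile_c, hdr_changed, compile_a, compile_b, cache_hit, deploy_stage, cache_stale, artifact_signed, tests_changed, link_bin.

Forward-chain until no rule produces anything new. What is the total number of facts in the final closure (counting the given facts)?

[1] rule 2 [IF compile_c THEN lint_clean]; rule 11 [IF cache_stale and artifact_signed THEN publish_ok]; rule 12 [IF deploy_stage and tests_changed THEN gen_docs]. ⇒ new: lint_clean, publish_ok, gen_docs.
[2] rule 3 [IF compile_b and lint_clean THEN cond_3]; rule 6 [IF gen_docs and compile_a THEN rollback_ready]; rule 10 [IF lint_clean and publish_ok THEN run_unit]; rule 14 [IF lint_clean and cache_hit THEN format_ok]. ⇒ new: cond_3, rollback_ready, run_unit, format_ok.
[3] rule 13 [IF run_unit THEN tag_release]. ⇒ new: tag_release.
[4] rule 9 [IF tag_release and rollback_ready THEN deploy_prod]. ⇒ new: deploy_prod.
Closure: {artifact_signed, cache_hit, cache_stale, compile_a, compile_b, compile_c, cond_3, deploy_prod, deploy_stage, format_ok, gen_docs, hdr_changed, link_bin, lint_clean, publish_ok, rollback_ready, run_unit, tag_release, tests_changed} — 19 facts.

19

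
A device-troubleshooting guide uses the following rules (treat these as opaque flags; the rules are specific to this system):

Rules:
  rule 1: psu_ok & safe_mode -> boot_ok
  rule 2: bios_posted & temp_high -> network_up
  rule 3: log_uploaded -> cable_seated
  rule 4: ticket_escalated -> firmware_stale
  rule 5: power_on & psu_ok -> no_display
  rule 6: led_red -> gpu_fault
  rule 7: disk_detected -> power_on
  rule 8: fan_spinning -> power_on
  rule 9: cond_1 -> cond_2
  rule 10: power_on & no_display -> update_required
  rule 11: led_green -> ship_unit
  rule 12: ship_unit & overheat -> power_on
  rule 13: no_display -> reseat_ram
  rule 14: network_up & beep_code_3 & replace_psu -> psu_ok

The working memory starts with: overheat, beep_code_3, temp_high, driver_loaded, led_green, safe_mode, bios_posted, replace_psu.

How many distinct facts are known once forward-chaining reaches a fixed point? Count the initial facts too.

Round 1: rule 2 [bios_posted & temp_high -> network_up]; rule 11 [led_green -> ship_unit]. New: network_up, ship_unit.
Round 2: rule 12 [ship_unit & overheat -> power_on]; rule 14 [network_up & beep_code_3 & replace_psu -> psu_ok]. New: power_on, psu_ok.
Round 3: rule 1 [psu_ok & safe_mode -> boot_ok]; rule 5 [power_on & psu_ok -> no_display]. New: boot_ok, no_display.
Round 4: rule 10 [power_on & no_display -> update_required]; rule 13 [no_display -> reseat_ram]. New: update_required, reseat_ram.
Closure: {beep_code_3, bios_posted, boot_ok, driver_loaded, led_green, network_up, no_display, overheat, power_on, psu_ok, replace_psu, reseat_ram, safe_mode, ship_unit, temp_high, update_required} — 16 facts.

16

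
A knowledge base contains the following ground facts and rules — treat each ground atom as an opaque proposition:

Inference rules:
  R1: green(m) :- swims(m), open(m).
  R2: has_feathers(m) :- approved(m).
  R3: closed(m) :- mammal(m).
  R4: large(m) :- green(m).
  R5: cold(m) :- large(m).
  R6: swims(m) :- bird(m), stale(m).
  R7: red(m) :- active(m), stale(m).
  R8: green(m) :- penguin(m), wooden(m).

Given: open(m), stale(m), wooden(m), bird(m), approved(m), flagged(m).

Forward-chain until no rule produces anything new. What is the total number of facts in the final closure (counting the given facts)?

Round 1 fires R2, R6, giving has_feathers(m), swims(m).
Round 2 fires R1, giving green(m).
Round 3 fires R4, giving large(m).
Round 4 fires R5, giving cold(m).
Closure: {approved(m), bird(m), cold(m), flagged(m), green(m), has_feathers(m), large(m), open(m), stale(m), swims(m), wooden(m)} — 11 facts.

11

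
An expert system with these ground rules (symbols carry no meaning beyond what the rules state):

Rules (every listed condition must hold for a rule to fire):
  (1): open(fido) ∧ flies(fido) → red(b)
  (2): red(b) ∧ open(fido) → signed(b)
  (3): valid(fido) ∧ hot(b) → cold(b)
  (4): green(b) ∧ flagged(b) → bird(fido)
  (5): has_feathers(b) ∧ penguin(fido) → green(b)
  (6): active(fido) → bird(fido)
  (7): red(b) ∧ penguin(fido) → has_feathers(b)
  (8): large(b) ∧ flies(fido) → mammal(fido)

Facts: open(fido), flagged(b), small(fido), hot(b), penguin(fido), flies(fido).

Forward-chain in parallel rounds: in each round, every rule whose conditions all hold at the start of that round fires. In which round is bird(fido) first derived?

Round 1 fires (1), giving red(b).
Round 2 fires (2), (7), giving signed(b), has_feathers(b).
Round 3 fires (5), giving green(b).
Round 4 fires (4), giving bird(fido).
bird(fido) first appears in round 4.

4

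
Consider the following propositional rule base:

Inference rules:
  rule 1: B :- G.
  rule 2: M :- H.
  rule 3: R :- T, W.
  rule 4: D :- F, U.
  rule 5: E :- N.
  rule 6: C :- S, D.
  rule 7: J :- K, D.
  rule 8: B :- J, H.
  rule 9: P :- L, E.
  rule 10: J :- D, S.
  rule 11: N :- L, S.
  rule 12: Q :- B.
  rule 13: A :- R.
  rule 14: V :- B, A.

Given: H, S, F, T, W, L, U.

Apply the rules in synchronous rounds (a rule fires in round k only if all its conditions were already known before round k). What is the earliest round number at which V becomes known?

Round 1 fires rule 2, rule 3, rule 4, rule 11, giving M, R, D, N.
Round 2 fires rule 5, rule 6, rule 10, rule 13, giving E, C, J, A.
Round 3 fires rule 8, rule 9, giving B, P.
Round 4 fires rule 12, rule 14, giving Q, V.
V first appears in round 4.

4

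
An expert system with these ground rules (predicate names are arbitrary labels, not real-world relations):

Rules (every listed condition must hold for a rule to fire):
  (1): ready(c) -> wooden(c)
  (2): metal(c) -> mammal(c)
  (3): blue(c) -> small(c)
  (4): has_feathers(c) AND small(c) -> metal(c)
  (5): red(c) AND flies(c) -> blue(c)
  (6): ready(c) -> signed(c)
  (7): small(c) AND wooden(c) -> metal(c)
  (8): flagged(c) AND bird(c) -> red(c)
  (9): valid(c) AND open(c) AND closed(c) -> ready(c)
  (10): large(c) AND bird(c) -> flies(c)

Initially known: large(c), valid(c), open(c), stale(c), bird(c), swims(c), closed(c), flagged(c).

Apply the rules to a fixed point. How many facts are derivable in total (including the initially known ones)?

Round 1: (8) [flagged(c) AND bird(c) -> red(c)]; (9) [valid(c) AND open(c) AND closed(c) -> ready(c)]; (10) [large(c) AND bird(c) -> flies(c)]. Adds red(c), ready(c), flies(c).
Round 2: (1) [ready(c) -> wooden(c)]; (5) [red(c) AND flies(c) -> blue(c)]; (6) [ready(c) -> signed(c)]. Adds wooden(c), blue(c), signed(c).
Round 3: (3) [blue(c) -> small(c)]. Adds small(c).
Round 4: (7) [small(c) AND wooden(c) -> metal(c)]. Adds metal(c).
Round 5: (2) [metal(c) -> mammal(c)]. Adds mammal(c).
Closure: {bird(c), blue(c), closed(c), flagged(c), flies(c), large(c), mammal(c), metal(c), open(c), ready(c), red(c), signed(c), small(c), stale(c), swims(c), valid(c), wooden(c)} — 17 facts.

17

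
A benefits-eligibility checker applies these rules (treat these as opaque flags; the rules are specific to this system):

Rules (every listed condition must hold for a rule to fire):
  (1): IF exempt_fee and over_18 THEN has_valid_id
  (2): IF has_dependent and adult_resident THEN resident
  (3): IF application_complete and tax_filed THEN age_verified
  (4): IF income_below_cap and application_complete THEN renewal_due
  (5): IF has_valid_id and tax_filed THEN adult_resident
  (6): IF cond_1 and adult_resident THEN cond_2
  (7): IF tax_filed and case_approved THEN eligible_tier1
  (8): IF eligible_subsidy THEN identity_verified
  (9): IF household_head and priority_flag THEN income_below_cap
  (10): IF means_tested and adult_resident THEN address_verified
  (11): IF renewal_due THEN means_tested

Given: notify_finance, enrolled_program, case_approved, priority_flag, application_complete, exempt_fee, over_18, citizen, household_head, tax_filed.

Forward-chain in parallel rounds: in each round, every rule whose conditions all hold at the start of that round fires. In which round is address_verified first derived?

[1] (1) [IF exempt_fee and over_18 THEN has_valid_id]; (3) [IF application_complete and tax_filed THEN age_verified]; (7) [IF tax_filed and case_approved THEN eligible_tier1]; (9) [IF household_head and priority_flag THEN income_below_cap]. ⇒ new: has_valid_id, age_verified, eligible_tier1, income_below_cap.
[2] (4) [IF income_below_cap and application_complete THEN renewal_due]; (5) [IF has_valid_id and tax_filed THEN adult_resident]. ⇒ new: renewal_due, adult_resident.
[3] (11) [IF renewal_due THEN means_tested]. ⇒ new: means_tested.
[4] (10) [IF means_tested and adult_resident THEN address_verified]. ⇒ new: address_verified.
address_verified first appears in round 4.

4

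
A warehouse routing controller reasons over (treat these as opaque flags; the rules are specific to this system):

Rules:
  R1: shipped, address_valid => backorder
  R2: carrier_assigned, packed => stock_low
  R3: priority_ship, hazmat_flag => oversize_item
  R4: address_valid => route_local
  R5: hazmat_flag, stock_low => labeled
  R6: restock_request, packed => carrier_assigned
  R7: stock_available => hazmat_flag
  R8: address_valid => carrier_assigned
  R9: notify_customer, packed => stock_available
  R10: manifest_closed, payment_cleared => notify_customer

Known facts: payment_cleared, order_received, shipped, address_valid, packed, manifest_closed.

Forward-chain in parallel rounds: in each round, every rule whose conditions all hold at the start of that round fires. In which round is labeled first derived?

Round 1: R1 [shipped, address_valid => backorder]; R4 [address_valid => route_local]; R8 [address_valid => carrier_assigned]; R10 [manifest_closed, payment_cleared => notify_customer]. New: backorder, route_local, carrier_assigned, notify_customer.
Round 2: R2 [carrier_assigned, packed => stock_low]; R9 [notify_customer, packed => stock_available]. New: stock_low, stock_available.
Round 3: R7 [stock_available => hazmat_flag]. New: hazmat_flag.
Round 4: R5 [hazmat_flag, stock_low => labeled]. New: labeled.
labeled first appears in round 4.

4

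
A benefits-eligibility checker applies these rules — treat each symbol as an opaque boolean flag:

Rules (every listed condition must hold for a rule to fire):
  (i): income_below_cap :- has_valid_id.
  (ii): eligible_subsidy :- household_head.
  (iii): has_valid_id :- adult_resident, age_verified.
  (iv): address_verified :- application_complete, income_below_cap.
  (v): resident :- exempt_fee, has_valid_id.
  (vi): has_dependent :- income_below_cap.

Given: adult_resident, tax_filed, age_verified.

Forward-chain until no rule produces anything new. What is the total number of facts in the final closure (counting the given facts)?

6

Round 1: (iii) [has_valid_id :- adult_resident, age_verified.]. Adds has_valid_id.
Round 2: (i) [income_below_cap :- has_valid_id.]. Adds income_below_cap.
Round 3: (vi) [has_dependent :- income_below_cap.]. Adds has_dependent.
Closure: {adult_resident, age_verified, has_dependent, has_valid_id, income_below_cap, tax_filed} — 6 facts.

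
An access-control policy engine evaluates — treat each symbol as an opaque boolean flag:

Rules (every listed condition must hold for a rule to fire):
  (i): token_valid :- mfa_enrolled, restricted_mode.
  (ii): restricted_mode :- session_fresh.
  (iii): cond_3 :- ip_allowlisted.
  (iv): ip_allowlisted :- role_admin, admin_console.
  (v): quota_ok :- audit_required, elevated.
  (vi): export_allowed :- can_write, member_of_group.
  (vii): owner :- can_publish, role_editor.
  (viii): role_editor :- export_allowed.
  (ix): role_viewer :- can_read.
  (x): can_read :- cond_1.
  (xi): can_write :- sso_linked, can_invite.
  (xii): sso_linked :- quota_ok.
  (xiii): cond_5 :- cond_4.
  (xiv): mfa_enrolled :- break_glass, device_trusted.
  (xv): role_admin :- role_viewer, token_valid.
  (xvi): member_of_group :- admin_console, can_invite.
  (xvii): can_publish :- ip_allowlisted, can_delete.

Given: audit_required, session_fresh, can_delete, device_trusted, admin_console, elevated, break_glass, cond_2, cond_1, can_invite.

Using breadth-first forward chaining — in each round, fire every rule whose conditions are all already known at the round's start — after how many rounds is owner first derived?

6

Round 1: (ii) [restricted_mode :- session_fresh.]; (v) [quota_ok :- audit_required, elevated.]; (x) [can_read :- cond_1.]; (xiv) [mfa_enrolled :- break_glass, device_trusted.]; (xvi) [member_of_group :- admin_console, can_invite.]. Adds restricted_mode, quota_ok, can_read, mfa_enrolled, member_of_group.
Round 2: (i) [token_valid :- mfa_enrolled, restricted_mode.]; (ix) [role_viewer :- can_read.]; (xii) [sso_linked :- quota_ok.]. Adds token_valid, role_viewer, sso_linked.
Round 3: (xi) [can_write :- sso_linked, can_invite.]; (xv) [role_admin :- role_viewer, token_valid.]. Adds can_write, role_admin.
Round 4: (iv) [ip_allowlisted :- role_admin, admin_console.]; (vi) [export_allowed :- can_write, member_of_group.]. Adds ip_allowlisted, export_allowed.
Round 5: (iii) [cond_3 :- ip_allowlisted.]; (viii) [role_editor :- export_allowed.]; (xvii) [can_publish :- ip_allowlisted, can_delete.]. Adds cond_3, role_editor, can_publish.
Round 6: (vii) [owner :- can_publish, role_editor.]. Adds owner.
owner first appears in round 6.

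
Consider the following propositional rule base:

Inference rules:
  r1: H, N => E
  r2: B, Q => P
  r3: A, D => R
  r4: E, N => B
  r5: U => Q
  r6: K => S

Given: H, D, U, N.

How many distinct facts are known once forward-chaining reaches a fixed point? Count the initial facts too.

8

Round 1: r1 [H, N => E]; r5 [U => Q]. New: E, Q.
Round 2: r4 [E, N => B]. New: B.
Round 3: r2 [B, Q => P]. New: P.
Closure: {B, D, E, H, N, P, Q, U} — 8 facts.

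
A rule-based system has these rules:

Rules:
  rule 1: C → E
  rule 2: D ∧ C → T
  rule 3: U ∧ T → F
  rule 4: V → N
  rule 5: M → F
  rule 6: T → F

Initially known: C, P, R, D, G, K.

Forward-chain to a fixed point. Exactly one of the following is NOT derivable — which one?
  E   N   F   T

Round 1 fires rule 1, rule 2, giving E, T.
Round 2 fires rule 6, giving F.
Derived: F (round 2), T (round 1), E (round 1). N never appears in any round.

N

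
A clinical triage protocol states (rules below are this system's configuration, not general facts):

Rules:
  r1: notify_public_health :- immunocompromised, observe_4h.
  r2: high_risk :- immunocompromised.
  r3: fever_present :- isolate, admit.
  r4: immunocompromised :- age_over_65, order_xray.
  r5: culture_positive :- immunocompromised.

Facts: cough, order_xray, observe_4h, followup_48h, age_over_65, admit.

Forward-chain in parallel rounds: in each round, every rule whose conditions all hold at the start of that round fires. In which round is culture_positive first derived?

2

Round 1: r4 [immunocompromised :- age_over_65, order_xray.]. New: immunocompromised.
Round 2: r1 [notify_public_health :- immunocompromised, observe_4h.]; r2 [high_risk :- immunocompromised.]; r5 [culture_positive :- immunocompromised.]. New: notify_public_health, high_risk, culture_positive.
culture_positive first appears in round 2.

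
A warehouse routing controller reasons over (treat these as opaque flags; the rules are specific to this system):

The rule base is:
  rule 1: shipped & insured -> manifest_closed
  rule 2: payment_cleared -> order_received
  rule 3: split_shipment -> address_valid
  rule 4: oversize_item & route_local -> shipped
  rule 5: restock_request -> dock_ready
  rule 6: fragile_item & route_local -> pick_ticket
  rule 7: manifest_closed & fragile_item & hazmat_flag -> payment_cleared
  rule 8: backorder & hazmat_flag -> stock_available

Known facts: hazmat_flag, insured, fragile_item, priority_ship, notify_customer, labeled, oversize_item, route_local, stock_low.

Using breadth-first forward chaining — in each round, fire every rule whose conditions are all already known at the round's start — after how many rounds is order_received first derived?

4

Round 1 fires rule 4, rule 6, giving shipped, pick_ticket.
Round 2 fires rule 1, giving manifest_closed.
Round 3 fires rule 7, giving payment_cleared.
Round 4 fires rule 2, giving order_received.
order_received first appears in round 4.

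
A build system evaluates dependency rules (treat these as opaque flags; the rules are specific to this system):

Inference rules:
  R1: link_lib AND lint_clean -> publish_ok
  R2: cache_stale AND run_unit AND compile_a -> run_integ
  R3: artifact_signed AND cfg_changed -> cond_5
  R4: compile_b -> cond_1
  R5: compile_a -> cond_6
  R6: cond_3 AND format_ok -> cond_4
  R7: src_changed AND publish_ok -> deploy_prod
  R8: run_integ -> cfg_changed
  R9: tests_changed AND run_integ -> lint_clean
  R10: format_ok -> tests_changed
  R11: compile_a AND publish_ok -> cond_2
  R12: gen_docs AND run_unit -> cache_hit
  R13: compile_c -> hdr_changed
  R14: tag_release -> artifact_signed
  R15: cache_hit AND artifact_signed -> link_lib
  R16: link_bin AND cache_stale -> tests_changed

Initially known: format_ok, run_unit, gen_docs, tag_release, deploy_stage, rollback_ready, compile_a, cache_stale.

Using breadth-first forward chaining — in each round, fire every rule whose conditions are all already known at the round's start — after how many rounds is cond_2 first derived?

Round 1 — R2, R5, R10, R12, R14, derive run_integ, cond_6, tests_changed, cache_hit, artifact_signed.
Round 2 — R8, R9, R15, derive cfg_changed, lint_clean, link_lib.
Round 3 — R1, R3, derive publish_ok, cond_5.
Round 4 — R11, derive cond_2.
cond_2 first appears in round 4.

4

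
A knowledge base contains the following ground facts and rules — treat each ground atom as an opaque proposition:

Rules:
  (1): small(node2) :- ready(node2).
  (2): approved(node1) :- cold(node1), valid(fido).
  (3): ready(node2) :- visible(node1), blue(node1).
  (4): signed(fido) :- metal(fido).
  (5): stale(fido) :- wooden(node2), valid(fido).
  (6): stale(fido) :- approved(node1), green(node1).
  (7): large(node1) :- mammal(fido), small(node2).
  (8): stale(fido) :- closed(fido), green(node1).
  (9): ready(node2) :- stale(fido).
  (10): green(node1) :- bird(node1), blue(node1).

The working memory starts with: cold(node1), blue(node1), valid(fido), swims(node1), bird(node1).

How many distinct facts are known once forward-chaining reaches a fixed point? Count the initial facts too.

Round 1 fires (2), (10), giving approved(node1), green(node1).
Round 2 fires (6), giving stale(fido).
Round 3 fires (9), giving ready(node2).
Round 4 fires (1), giving small(node2).
Closure: {approved(node1), bird(node1), blue(node1), cold(node1), green(node1), ready(node2), small(node2), stale(fido), swims(node1), valid(fido)} — 10 facts.

10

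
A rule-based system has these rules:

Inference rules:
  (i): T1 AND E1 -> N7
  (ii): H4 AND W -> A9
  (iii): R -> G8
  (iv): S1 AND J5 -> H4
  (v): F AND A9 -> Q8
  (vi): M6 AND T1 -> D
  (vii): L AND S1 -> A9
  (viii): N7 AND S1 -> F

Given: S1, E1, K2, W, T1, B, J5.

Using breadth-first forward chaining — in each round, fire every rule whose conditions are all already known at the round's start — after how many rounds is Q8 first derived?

[1] (i) [T1 AND E1 -> N7]; (iv) [S1 AND J5 -> H4]. ⇒ new: N7, H4.
[2] (ii) [H4 AND W -> A9]; (viii) [N7 AND S1 -> F]. ⇒ new: A9, F.
[3] (v) [F AND A9 -> Q8]. ⇒ new: Q8.
Q8 first appears in round 3.

3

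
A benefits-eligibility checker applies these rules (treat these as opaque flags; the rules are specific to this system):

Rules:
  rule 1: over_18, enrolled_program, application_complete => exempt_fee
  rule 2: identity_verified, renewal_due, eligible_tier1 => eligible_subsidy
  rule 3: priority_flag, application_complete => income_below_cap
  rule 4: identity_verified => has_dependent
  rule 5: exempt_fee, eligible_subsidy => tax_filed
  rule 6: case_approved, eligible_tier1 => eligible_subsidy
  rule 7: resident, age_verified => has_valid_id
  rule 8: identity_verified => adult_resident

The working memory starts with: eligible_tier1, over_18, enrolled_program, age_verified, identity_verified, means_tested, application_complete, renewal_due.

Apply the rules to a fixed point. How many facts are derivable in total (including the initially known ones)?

Round 1 — rule 1, rule 2, rule 4, rule 8, derive exempt_fee, eligible_subsidy, has_dependent, adult_resident.
Round 2 — rule 5, derive tax_filed.
Closure: {adult_resident, age_verified, application_complete, eligible_subsidy, eligible_tier1, enrolled_program, exempt_fee, has_dependent, identity_verified, means_tested, over_18, renewal_due, tax_filed} — 13 facts.

13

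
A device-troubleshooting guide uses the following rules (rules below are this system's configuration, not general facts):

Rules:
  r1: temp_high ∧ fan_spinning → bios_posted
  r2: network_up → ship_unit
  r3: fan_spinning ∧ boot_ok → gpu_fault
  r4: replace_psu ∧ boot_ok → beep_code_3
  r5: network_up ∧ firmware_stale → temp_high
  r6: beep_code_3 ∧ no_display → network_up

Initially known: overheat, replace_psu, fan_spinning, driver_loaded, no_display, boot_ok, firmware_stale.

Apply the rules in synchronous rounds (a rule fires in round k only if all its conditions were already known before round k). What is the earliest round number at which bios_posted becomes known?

4

Round 1 fires r3, r4, giving gpu_fault, beep_code_3.
Round 2 fires r6, giving network_up.
Round 3 fires r2, r5, giving ship_unit, temp_high.
Round 4 fires r1, giving bios_posted.
bios_posted first appears in round 4.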